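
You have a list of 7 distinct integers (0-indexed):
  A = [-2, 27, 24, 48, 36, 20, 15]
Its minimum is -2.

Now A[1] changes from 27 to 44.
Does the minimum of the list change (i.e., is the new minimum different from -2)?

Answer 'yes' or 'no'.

Answer: no

Derivation:
Old min = -2
Change: A[1] 27 -> 44
Changed element was NOT the min; min changes only if 44 < -2.
New min = -2; changed? no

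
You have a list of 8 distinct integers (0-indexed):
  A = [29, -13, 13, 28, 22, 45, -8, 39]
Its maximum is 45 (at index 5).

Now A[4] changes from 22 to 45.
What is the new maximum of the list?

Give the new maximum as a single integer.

Old max = 45 (at index 5)
Change: A[4] 22 -> 45
Changed element was NOT the old max.
  New max = max(old_max, new_val) = max(45, 45) = 45

Answer: 45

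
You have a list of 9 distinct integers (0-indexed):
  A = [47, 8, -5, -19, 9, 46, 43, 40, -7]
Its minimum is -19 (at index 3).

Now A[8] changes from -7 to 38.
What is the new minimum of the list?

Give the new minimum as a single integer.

Answer: -19

Derivation:
Old min = -19 (at index 3)
Change: A[8] -7 -> 38
Changed element was NOT the old min.
  New min = min(old_min, new_val) = min(-19, 38) = -19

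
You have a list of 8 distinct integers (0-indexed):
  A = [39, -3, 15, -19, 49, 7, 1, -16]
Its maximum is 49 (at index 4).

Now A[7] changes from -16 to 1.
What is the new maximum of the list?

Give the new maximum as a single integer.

Answer: 49

Derivation:
Old max = 49 (at index 4)
Change: A[7] -16 -> 1
Changed element was NOT the old max.
  New max = max(old_max, new_val) = max(49, 1) = 49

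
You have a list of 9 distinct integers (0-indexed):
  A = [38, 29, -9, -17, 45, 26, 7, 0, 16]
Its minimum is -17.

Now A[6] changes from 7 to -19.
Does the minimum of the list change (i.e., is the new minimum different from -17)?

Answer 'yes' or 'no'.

Old min = -17
Change: A[6] 7 -> -19
Changed element was NOT the min; min changes only if -19 < -17.
New min = -19; changed? yes

Answer: yes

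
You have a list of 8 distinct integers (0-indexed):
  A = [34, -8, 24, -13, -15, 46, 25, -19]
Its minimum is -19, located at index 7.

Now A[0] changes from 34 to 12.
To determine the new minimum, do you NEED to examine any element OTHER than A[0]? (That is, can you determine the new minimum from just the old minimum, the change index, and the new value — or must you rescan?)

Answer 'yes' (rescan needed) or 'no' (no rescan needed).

Answer: no

Derivation:
Old min = -19 at index 7
Change at index 0: 34 -> 12
Index 0 was NOT the min. New min = min(-19, 12). No rescan of other elements needed.
Needs rescan: no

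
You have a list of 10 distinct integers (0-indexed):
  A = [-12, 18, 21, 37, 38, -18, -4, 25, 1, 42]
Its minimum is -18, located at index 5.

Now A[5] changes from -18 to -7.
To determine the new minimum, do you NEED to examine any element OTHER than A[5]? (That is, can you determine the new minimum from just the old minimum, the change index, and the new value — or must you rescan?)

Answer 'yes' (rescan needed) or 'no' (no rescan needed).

Old min = -18 at index 5
Change at index 5: -18 -> -7
Index 5 WAS the min and new value -7 > old min -18. Must rescan other elements to find the new min.
Needs rescan: yes

Answer: yes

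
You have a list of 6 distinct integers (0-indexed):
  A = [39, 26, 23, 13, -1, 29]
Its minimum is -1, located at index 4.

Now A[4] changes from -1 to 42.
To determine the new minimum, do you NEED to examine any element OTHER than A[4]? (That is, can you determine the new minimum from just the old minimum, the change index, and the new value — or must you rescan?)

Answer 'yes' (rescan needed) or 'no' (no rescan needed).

Answer: yes

Derivation:
Old min = -1 at index 4
Change at index 4: -1 -> 42
Index 4 WAS the min and new value 42 > old min -1. Must rescan other elements to find the new min.
Needs rescan: yes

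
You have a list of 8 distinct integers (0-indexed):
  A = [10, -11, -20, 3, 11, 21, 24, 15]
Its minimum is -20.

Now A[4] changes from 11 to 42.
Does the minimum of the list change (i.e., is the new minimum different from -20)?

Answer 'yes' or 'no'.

Answer: no

Derivation:
Old min = -20
Change: A[4] 11 -> 42
Changed element was NOT the min; min changes only if 42 < -20.
New min = -20; changed? no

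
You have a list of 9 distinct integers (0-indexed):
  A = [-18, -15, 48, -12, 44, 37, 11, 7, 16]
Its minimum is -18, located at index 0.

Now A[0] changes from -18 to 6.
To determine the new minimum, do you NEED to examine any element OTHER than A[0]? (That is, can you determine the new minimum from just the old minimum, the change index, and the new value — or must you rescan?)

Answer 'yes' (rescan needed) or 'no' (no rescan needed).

Old min = -18 at index 0
Change at index 0: -18 -> 6
Index 0 WAS the min and new value 6 > old min -18. Must rescan other elements to find the new min.
Needs rescan: yes

Answer: yes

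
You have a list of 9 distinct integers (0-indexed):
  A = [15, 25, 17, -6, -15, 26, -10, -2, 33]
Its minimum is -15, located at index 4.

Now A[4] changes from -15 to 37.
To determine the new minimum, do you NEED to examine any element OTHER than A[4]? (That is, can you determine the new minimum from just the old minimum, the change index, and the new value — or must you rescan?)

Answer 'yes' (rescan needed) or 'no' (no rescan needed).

Old min = -15 at index 4
Change at index 4: -15 -> 37
Index 4 WAS the min and new value 37 > old min -15. Must rescan other elements to find the new min.
Needs rescan: yes

Answer: yes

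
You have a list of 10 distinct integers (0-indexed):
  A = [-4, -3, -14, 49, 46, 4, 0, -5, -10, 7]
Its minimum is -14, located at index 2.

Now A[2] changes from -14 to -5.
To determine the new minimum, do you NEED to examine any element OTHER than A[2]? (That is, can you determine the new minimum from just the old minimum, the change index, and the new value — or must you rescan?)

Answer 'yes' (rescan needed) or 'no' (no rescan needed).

Old min = -14 at index 2
Change at index 2: -14 -> -5
Index 2 WAS the min and new value -5 > old min -14. Must rescan other elements to find the new min.
Needs rescan: yes

Answer: yes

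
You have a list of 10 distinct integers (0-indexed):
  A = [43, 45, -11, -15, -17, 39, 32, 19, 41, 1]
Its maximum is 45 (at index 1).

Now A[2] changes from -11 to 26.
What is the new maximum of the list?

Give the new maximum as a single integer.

Old max = 45 (at index 1)
Change: A[2] -11 -> 26
Changed element was NOT the old max.
  New max = max(old_max, new_val) = max(45, 26) = 45

Answer: 45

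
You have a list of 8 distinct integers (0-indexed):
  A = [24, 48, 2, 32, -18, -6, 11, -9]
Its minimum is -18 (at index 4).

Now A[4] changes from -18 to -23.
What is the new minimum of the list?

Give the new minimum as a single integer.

Old min = -18 (at index 4)
Change: A[4] -18 -> -23
Changed element WAS the min. Need to check: is -23 still <= all others?
  Min of remaining elements: -9
  New min = min(-23, -9) = -23

Answer: -23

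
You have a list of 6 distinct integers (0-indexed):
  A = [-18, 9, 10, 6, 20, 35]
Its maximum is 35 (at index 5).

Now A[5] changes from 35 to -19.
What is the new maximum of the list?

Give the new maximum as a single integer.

Old max = 35 (at index 5)
Change: A[5] 35 -> -19
Changed element WAS the max -> may need rescan.
  Max of remaining elements: 20
  New max = max(-19, 20) = 20

Answer: 20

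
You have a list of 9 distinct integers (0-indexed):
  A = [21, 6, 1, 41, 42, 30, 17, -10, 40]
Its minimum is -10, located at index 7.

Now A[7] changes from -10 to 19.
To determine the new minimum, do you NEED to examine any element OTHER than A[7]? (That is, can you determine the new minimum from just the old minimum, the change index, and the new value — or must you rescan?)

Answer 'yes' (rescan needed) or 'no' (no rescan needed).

Old min = -10 at index 7
Change at index 7: -10 -> 19
Index 7 WAS the min and new value 19 > old min -10. Must rescan other elements to find the new min.
Needs rescan: yes

Answer: yes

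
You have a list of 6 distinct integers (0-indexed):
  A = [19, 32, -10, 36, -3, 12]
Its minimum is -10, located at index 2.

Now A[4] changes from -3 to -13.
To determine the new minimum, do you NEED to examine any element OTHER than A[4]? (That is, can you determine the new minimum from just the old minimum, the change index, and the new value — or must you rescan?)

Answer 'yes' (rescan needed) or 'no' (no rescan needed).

Old min = -10 at index 2
Change at index 4: -3 -> -13
Index 4 was NOT the min. New min = min(-10, -13). No rescan of other elements needed.
Needs rescan: no

Answer: no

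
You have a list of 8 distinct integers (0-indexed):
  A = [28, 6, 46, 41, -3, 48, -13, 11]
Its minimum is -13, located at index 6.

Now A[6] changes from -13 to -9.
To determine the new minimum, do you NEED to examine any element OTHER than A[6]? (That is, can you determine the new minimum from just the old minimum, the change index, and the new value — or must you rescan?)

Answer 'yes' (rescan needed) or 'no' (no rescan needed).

Answer: yes

Derivation:
Old min = -13 at index 6
Change at index 6: -13 -> -9
Index 6 WAS the min and new value -9 > old min -13. Must rescan other elements to find the new min.
Needs rescan: yes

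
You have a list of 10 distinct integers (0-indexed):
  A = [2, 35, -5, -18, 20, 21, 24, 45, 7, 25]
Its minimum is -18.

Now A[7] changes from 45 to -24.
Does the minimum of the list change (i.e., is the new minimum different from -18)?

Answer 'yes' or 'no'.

Answer: yes

Derivation:
Old min = -18
Change: A[7] 45 -> -24
Changed element was NOT the min; min changes only if -24 < -18.
New min = -24; changed? yes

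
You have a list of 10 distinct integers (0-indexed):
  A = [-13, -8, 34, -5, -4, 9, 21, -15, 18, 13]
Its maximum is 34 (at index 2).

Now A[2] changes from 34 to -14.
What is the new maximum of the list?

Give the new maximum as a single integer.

Answer: 21

Derivation:
Old max = 34 (at index 2)
Change: A[2] 34 -> -14
Changed element WAS the max -> may need rescan.
  Max of remaining elements: 21
  New max = max(-14, 21) = 21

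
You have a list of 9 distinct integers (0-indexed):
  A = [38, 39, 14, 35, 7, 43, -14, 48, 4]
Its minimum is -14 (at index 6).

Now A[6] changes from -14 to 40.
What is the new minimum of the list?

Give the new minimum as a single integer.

Answer: 4

Derivation:
Old min = -14 (at index 6)
Change: A[6] -14 -> 40
Changed element WAS the min. Need to check: is 40 still <= all others?
  Min of remaining elements: 4
  New min = min(40, 4) = 4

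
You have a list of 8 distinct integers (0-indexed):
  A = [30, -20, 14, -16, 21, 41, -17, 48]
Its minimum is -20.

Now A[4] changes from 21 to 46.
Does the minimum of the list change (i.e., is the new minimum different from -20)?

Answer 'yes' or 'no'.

Answer: no

Derivation:
Old min = -20
Change: A[4] 21 -> 46
Changed element was NOT the min; min changes only if 46 < -20.
New min = -20; changed? no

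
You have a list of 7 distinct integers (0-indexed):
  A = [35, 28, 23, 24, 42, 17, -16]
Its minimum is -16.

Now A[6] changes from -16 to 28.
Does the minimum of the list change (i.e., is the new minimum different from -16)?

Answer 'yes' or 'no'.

Answer: yes

Derivation:
Old min = -16
Change: A[6] -16 -> 28
Changed element was the min; new min must be rechecked.
New min = 17; changed? yes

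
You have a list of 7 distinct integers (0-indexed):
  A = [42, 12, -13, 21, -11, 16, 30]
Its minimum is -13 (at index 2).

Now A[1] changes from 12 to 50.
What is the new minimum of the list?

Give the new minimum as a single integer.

Answer: -13

Derivation:
Old min = -13 (at index 2)
Change: A[1] 12 -> 50
Changed element was NOT the old min.
  New min = min(old_min, new_val) = min(-13, 50) = -13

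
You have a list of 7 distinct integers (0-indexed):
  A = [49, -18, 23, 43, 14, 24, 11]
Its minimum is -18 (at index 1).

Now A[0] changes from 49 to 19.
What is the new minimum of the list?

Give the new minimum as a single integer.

Answer: -18

Derivation:
Old min = -18 (at index 1)
Change: A[0] 49 -> 19
Changed element was NOT the old min.
  New min = min(old_min, new_val) = min(-18, 19) = -18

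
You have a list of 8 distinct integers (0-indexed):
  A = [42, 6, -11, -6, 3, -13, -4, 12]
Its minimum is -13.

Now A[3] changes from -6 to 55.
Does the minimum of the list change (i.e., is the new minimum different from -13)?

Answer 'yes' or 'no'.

Answer: no

Derivation:
Old min = -13
Change: A[3] -6 -> 55
Changed element was NOT the min; min changes only if 55 < -13.
New min = -13; changed? no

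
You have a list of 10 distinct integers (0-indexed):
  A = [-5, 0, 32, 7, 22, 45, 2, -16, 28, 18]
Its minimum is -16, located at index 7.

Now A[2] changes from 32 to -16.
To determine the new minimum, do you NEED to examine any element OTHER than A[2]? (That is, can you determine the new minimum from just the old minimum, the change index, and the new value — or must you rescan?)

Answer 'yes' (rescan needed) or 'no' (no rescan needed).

Old min = -16 at index 7
Change at index 2: 32 -> -16
Index 2 was NOT the min. New min = min(-16, -16). No rescan of other elements needed.
Needs rescan: no

Answer: no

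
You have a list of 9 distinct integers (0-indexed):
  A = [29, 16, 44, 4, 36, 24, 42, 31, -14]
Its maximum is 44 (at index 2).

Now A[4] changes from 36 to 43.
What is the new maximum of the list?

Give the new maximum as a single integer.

Old max = 44 (at index 2)
Change: A[4] 36 -> 43
Changed element was NOT the old max.
  New max = max(old_max, new_val) = max(44, 43) = 44

Answer: 44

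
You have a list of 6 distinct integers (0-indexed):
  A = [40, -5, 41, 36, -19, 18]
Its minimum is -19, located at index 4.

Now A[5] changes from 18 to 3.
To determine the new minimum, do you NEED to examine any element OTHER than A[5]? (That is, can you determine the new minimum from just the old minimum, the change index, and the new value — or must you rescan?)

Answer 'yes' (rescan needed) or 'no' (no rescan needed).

Answer: no

Derivation:
Old min = -19 at index 4
Change at index 5: 18 -> 3
Index 5 was NOT the min. New min = min(-19, 3). No rescan of other elements needed.
Needs rescan: no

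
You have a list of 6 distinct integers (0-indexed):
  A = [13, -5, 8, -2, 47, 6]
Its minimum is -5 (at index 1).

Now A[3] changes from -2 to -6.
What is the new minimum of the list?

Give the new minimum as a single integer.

Old min = -5 (at index 1)
Change: A[3] -2 -> -6
Changed element was NOT the old min.
  New min = min(old_min, new_val) = min(-5, -6) = -6

Answer: -6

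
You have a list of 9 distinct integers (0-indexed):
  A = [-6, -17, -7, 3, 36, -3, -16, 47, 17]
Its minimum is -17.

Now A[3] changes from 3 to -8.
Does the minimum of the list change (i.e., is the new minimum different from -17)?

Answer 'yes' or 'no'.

Old min = -17
Change: A[3] 3 -> -8
Changed element was NOT the min; min changes only if -8 < -17.
New min = -17; changed? no

Answer: no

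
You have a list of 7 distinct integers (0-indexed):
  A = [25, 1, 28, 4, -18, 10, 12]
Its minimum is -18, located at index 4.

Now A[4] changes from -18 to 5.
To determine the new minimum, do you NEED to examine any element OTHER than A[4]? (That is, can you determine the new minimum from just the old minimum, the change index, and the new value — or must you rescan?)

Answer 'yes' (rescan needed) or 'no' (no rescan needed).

Answer: yes

Derivation:
Old min = -18 at index 4
Change at index 4: -18 -> 5
Index 4 WAS the min and new value 5 > old min -18. Must rescan other elements to find the new min.
Needs rescan: yes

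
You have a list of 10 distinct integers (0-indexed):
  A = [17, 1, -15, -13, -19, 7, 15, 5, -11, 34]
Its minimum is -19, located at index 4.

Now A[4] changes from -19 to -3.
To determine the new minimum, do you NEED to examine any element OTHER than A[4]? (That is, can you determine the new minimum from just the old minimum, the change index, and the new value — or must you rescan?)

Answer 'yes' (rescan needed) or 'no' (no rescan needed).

Answer: yes

Derivation:
Old min = -19 at index 4
Change at index 4: -19 -> -3
Index 4 WAS the min and new value -3 > old min -19. Must rescan other elements to find the new min.
Needs rescan: yes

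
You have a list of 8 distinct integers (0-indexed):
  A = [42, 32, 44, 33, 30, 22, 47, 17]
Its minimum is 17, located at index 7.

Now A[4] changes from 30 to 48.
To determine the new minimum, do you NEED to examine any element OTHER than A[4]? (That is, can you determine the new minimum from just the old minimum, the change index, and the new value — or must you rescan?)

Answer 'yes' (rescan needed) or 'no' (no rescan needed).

Old min = 17 at index 7
Change at index 4: 30 -> 48
Index 4 was NOT the min. New min = min(17, 48). No rescan of other elements needed.
Needs rescan: no

Answer: no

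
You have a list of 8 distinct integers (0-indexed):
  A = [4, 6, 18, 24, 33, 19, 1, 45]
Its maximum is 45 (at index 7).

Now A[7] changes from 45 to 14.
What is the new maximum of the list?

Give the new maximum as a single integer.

Old max = 45 (at index 7)
Change: A[7] 45 -> 14
Changed element WAS the max -> may need rescan.
  Max of remaining elements: 33
  New max = max(14, 33) = 33

Answer: 33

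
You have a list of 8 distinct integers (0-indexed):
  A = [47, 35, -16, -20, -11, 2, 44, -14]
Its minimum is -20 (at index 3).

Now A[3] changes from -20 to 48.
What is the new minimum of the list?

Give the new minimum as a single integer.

Old min = -20 (at index 3)
Change: A[3] -20 -> 48
Changed element WAS the min. Need to check: is 48 still <= all others?
  Min of remaining elements: -16
  New min = min(48, -16) = -16

Answer: -16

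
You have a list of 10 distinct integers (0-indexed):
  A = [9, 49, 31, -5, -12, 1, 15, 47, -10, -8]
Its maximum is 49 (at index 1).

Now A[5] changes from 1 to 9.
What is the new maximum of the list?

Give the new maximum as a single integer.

Old max = 49 (at index 1)
Change: A[5] 1 -> 9
Changed element was NOT the old max.
  New max = max(old_max, new_val) = max(49, 9) = 49

Answer: 49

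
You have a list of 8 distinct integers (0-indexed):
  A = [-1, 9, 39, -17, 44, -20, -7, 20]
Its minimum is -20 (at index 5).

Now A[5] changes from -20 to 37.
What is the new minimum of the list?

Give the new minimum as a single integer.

Old min = -20 (at index 5)
Change: A[5] -20 -> 37
Changed element WAS the min. Need to check: is 37 still <= all others?
  Min of remaining elements: -17
  New min = min(37, -17) = -17

Answer: -17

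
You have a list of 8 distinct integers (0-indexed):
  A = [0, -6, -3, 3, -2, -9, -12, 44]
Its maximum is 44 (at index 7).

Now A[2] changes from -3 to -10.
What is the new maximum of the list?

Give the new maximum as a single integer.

Old max = 44 (at index 7)
Change: A[2] -3 -> -10
Changed element was NOT the old max.
  New max = max(old_max, new_val) = max(44, -10) = 44

Answer: 44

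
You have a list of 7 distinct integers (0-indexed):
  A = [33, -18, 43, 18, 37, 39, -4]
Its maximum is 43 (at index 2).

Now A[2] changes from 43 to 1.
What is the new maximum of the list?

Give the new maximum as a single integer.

Old max = 43 (at index 2)
Change: A[2] 43 -> 1
Changed element WAS the max -> may need rescan.
  Max of remaining elements: 39
  New max = max(1, 39) = 39

Answer: 39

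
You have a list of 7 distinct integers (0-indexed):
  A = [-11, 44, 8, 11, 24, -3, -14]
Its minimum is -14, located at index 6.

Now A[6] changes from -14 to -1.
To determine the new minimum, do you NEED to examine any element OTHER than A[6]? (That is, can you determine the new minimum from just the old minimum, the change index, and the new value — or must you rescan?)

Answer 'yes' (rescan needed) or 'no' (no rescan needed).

Answer: yes

Derivation:
Old min = -14 at index 6
Change at index 6: -14 -> -1
Index 6 WAS the min and new value -1 > old min -14. Must rescan other elements to find the new min.
Needs rescan: yes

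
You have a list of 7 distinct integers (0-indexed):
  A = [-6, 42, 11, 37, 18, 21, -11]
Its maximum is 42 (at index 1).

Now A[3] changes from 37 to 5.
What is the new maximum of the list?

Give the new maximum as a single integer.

Old max = 42 (at index 1)
Change: A[3] 37 -> 5
Changed element was NOT the old max.
  New max = max(old_max, new_val) = max(42, 5) = 42

Answer: 42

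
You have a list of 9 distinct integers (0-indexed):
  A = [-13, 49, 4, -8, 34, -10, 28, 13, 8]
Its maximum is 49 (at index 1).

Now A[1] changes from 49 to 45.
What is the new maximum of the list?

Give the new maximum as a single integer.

Old max = 49 (at index 1)
Change: A[1] 49 -> 45
Changed element WAS the max -> may need rescan.
  Max of remaining elements: 34
  New max = max(45, 34) = 45

Answer: 45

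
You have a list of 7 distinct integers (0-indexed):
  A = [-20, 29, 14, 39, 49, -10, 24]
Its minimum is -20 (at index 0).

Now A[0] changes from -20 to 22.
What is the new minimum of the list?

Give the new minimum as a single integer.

Old min = -20 (at index 0)
Change: A[0] -20 -> 22
Changed element WAS the min. Need to check: is 22 still <= all others?
  Min of remaining elements: -10
  New min = min(22, -10) = -10

Answer: -10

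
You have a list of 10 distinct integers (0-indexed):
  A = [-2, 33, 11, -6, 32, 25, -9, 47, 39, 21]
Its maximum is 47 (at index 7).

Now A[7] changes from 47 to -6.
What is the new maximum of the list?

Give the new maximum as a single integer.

Old max = 47 (at index 7)
Change: A[7] 47 -> -6
Changed element WAS the max -> may need rescan.
  Max of remaining elements: 39
  New max = max(-6, 39) = 39

Answer: 39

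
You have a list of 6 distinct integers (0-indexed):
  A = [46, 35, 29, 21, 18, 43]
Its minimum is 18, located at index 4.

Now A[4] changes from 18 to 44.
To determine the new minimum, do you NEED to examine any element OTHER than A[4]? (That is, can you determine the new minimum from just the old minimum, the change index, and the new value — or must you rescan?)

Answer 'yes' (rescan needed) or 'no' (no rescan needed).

Old min = 18 at index 4
Change at index 4: 18 -> 44
Index 4 WAS the min and new value 44 > old min 18. Must rescan other elements to find the new min.
Needs rescan: yes

Answer: yes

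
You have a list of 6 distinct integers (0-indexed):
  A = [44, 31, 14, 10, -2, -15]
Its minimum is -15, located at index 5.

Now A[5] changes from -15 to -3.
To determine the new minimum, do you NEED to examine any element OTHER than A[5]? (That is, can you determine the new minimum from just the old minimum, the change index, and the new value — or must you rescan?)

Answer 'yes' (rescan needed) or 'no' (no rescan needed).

Answer: yes

Derivation:
Old min = -15 at index 5
Change at index 5: -15 -> -3
Index 5 WAS the min and new value -3 > old min -15. Must rescan other elements to find the new min.
Needs rescan: yes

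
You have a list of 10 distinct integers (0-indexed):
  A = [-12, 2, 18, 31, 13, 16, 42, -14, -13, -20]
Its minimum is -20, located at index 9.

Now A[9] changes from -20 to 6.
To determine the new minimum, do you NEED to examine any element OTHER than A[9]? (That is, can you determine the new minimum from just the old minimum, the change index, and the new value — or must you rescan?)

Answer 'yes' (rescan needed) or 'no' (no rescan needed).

Answer: yes

Derivation:
Old min = -20 at index 9
Change at index 9: -20 -> 6
Index 9 WAS the min and new value 6 > old min -20. Must rescan other elements to find the new min.
Needs rescan: yes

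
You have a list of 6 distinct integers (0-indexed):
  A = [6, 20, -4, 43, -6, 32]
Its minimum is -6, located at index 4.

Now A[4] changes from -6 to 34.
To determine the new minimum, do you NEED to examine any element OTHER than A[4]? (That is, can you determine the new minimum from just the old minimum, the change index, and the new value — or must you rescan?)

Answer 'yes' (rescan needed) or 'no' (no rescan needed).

Old min = -6 at index 4
Change at index 4: -6 -> 34
Index 4 WAS the min and new value 34 > old min -6. Must rescan other elements to find the new min.
Needs rescan: yes

Answer: yes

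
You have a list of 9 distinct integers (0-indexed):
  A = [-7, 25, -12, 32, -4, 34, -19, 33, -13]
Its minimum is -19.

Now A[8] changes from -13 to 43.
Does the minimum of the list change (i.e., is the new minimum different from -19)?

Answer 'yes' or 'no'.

Old min = -19
Change: A[8] -13 -> 43
Changed element was NOT the min; min changes only if 43 < -19.
New min = -19; changed? no

Answer: no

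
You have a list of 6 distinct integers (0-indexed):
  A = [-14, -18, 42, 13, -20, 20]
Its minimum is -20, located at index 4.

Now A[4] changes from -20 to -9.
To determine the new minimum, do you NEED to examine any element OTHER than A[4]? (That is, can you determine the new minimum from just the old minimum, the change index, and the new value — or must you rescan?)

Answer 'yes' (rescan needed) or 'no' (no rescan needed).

Old min = -20 at index 4
Change at index 4: -20 -> -9
Index 4 WAS the min and new value -9 > old min -20. Must rescan other elements to find the new min.
Needs rescan: yes

Answer: yes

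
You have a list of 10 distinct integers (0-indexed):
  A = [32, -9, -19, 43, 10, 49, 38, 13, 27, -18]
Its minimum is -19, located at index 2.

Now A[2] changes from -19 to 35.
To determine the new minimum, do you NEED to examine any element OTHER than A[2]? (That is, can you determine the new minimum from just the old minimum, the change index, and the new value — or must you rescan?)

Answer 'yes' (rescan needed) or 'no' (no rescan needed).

Answer: yes

Derivation:
Old min = -19 at index 2
Change at index 2: -19 -> 35
Index 2 WAS the min and new value 35 > old min -19. Must rescan other elements to find the new min.
Needs rescan: yes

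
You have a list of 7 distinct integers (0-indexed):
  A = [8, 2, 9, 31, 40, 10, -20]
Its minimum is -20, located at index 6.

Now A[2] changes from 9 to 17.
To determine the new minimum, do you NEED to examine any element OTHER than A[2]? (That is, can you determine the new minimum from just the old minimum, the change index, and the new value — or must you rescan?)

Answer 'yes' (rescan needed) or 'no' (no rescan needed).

Answer: no

Derivation:
Old min = -20 at index 6
Change at index 2: 9 -> 17
Index 2 was NOT the min. New min = min(-20, 17). No rescan of other elements needed.
Needs rescan: no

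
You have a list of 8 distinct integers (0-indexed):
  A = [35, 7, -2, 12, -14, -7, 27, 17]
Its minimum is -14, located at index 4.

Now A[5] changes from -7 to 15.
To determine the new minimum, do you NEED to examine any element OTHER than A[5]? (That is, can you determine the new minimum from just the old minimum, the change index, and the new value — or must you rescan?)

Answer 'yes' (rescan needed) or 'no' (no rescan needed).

Old min = -14 at index 4
Change at index 5: -7 -> 15
Index 5 was NOT the min. New min = min(-14, 15). No rescan of other elements needed.
Needs rescan: no

Answer: no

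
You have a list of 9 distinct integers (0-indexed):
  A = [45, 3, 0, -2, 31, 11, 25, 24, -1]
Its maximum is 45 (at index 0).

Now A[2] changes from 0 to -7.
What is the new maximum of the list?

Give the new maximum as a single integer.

Answer: 45

Derivation:
Old max = 45 (at index 0)
Change: A[2] 0 -> -7
Changed element was NOT the old max.
  New max = max(old_max, new_val) = max(45, -7) = 45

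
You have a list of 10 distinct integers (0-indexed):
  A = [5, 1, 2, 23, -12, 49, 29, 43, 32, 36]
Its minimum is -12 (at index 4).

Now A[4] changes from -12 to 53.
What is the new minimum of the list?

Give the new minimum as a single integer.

Old min = -12 (at index 4)
Change: A[4] -12 -> 53
Changed element WAS the min. Need to check: is 53 still <= all others?
  Min of remaining elements: 1
  New min = min(53, 1) = 1

Answer: 1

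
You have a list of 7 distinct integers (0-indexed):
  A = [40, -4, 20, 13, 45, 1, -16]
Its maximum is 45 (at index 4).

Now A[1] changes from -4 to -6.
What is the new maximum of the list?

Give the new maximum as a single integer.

Answer: 45

Derivation:
Old max = 45 (at index 4)
Change: A[1] -4 -> -6
Changed element was NOT the old max.
  New max = max(old_max, new_val) = max(45, -6) = 45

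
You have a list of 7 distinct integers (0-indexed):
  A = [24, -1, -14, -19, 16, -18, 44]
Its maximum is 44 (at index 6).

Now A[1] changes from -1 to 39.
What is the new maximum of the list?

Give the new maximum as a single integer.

Answer: 44

Derivation:
Old max = 44 (at index 6)
Change: A[1] -1 -> 39
Changed element was NOT the old max.
  New max = max(old_max, new_val) = max(44, 39) = 44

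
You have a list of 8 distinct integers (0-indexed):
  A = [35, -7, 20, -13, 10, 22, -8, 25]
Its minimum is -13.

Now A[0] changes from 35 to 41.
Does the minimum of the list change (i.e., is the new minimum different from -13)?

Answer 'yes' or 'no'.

Answer: no

Derivation:
Old min = -13
Change: A[0] 35 -> 41
Changed element was NOT the min; min changes only if 41 < -13.
New min = -13; changed? no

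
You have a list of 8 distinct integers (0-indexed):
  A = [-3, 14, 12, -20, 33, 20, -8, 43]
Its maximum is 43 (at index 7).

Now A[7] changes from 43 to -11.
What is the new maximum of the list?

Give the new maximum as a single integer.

Answer: 33

Derivation:
Old max = 43 (at index 7)
Change: A[7] 43 -> -11
Changed element WAS the max -> may need rescan.
  Max of remaining elements: 33
  New max = max(-11, 33) = 33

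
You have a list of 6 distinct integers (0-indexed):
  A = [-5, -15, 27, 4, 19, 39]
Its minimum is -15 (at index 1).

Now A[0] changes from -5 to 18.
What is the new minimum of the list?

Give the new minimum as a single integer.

Answer: -15

Derivation:
Old min = -15 (at index 1)
Change: A[0] -5 -> 18
Changed element was NOT the old min.
  New min = min(old_min, new_val) = min(-15, 18) = -15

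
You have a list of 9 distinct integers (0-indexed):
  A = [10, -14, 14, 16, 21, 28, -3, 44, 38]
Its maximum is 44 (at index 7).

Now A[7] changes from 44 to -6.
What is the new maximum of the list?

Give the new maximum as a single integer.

Answer: 38

Derivation:
Old max = 44 (at index 7)
Change: A[7] 44 -> -6
Changed element WAS the max -> may need rescan.
  Max of remaining elements: 38
  New max = max(-6, 38) = 38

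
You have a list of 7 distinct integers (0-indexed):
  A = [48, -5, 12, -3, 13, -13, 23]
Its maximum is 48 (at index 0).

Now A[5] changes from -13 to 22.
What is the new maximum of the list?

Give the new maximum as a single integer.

Answer: 48

Derivation:
Old max = 48 (at index 0)
Change: A[5] -13 -> 22
Changed element was NOT the old max.
  New max = max(old_max, new_val) = max(48, 22) = 48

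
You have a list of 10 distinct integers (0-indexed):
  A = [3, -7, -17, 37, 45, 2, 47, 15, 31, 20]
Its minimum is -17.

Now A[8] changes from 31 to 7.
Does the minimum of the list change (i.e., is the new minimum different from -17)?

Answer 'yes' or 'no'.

Old min = -17
Change: A[8] 31 -> 7
Changed element was NOT the min; min changes only if 7 < -17.
New min = -17; changed? no

Answer: no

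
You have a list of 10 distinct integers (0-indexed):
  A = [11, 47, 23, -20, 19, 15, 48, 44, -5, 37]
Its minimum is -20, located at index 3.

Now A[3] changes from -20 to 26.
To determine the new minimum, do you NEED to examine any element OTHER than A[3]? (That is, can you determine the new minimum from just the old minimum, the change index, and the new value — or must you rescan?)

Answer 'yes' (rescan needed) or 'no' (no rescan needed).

Old min = -20 at index 3
Change at index 3: -20 -> 26
Index 3 WAS the min and new value 26 > old min -20. Must rescan other elements to find the new min.
Needs rescan: yes

Answer: yes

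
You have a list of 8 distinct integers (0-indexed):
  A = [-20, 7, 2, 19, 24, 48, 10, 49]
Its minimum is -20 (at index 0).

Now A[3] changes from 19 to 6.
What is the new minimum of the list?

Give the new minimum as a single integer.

Answer: -20

Derivation:
Old min = -20 (at index 0)
Change: A[3] 19 -> 6
Changed element was NOT the old min.
  New min = min(old_min, new_val) = min(-20, 6) = -20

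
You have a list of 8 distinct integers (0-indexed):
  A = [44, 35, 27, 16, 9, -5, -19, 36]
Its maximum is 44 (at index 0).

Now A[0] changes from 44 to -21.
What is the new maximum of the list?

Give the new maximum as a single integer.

Old max = 44 (at index 0)
Change: A[0] 44 -> -21
Changed element WAS the max -> may need rescan.
  Max of remaining elements: 36
  New max = max(-21, 36) = 36

Answer: 36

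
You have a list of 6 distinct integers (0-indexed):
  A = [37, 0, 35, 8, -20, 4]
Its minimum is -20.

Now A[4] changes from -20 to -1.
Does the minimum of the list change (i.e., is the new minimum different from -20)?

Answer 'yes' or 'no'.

Old min = -20
Change: A[4] -20 -> -1
Changed element was the min; new min must be rechecked.
New min = -1; changed? yes

Answer: yes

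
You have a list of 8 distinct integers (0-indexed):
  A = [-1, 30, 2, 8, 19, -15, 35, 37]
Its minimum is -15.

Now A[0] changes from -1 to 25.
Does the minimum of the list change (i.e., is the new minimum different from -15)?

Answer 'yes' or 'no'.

Old min = -15
Change: A[0] -1 -> 25
Changed element was NOT the min; min changes only if 25 < -15.
New min = -15; changed? no

Answer: no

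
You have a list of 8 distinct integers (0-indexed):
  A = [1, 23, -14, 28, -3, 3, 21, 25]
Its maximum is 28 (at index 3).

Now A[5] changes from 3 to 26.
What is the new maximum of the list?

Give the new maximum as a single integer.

Old max = 28 (at index 3)
Change: A[5] 3 -> 26
Changed element was NOT the old max.
  New max = max(old_max, new_val) = max(28, 26) = 28

Answer: 28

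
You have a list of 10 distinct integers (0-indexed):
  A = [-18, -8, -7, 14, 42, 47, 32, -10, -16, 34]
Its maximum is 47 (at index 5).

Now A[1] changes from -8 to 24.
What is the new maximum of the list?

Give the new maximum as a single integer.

Answer: 47

Derivation:
Old max = 47 (at index 5)
Change: A[1] -8 -> 24
Changed element was NOT the old max.
  New max = max(old_max, new_val) = max(47, 24) = 47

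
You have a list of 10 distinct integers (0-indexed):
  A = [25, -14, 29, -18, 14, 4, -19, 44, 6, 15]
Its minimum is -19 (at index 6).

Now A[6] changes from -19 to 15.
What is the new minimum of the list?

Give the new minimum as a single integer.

Answer: -18

Derivation:
Old min = -19 (at index 6)
Change: A[6] -19 -> 15
Changed element WAS the min. Need to check: is 15 still <= all others?
  Min of remaining elements: -18
  New min = min(15, -18) = -18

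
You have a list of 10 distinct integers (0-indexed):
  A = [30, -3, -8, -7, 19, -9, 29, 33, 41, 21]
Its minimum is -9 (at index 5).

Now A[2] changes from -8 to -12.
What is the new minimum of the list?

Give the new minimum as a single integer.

Old min = -9 (at index 5)
Change: A[2] -8 -> -12
Changed element was NOT the old min.
  New min = min(old_min, new_val) = min(-9, -12) = -12

Answer: -12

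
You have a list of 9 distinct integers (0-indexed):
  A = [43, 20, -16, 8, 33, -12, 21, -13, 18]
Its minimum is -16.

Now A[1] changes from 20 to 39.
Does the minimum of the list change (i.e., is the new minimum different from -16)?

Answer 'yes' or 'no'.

Old min = -16
Change: A[1] 20 -> 39
Changed element was NOT the min; min changes only if 39 < -16.
New min = -16; changed? no

Answer: no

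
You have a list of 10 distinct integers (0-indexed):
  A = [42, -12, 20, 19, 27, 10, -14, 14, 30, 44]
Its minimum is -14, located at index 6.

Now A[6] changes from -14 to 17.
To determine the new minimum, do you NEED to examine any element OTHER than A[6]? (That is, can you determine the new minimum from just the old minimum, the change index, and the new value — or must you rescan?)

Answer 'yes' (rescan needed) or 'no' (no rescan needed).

Answer: yes

Derivation:
Old min = -14 at index 6
Change at index 6: -14 -> 17
Index 6 WAS the min and new value 17 > old min -14. Must rescan other elements to find the new min.
Needs rescan: yes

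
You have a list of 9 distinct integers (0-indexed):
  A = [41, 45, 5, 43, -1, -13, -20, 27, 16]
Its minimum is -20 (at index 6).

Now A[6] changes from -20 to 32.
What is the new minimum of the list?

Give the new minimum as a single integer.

Answer: -13

Derivation:
Old min = -20 (at index 6)
Change: A[6] -20 -> 32
Changed element WAS the min. Need to check: is 32 still <= all others?
  Min of remaining elements: -13
  New min = min(32, -13) = -13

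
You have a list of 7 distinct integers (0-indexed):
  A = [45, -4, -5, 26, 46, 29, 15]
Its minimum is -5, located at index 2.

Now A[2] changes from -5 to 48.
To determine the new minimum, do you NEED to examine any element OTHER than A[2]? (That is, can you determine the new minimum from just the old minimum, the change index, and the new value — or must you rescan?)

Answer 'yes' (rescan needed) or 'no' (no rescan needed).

Old min = -5 at index 2
Change at index 2: -5 -> 48
Index 2 WAS the min and new value 48 > old min -5. Must rescan other elements to find the new min.
Needs rescan: yes

Answer: yes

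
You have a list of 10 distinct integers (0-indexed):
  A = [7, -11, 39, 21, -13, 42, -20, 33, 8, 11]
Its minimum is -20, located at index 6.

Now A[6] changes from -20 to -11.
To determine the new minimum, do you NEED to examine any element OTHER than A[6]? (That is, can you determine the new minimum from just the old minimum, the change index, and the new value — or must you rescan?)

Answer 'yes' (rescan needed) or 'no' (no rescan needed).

Old min = -20 at index 6
Change at index 6: -20 -> -11
Index 6 WAS the min and new value -11 > old min -20. Must rescan other elements to find the new min.
Needs rescan: yes

Answer: yes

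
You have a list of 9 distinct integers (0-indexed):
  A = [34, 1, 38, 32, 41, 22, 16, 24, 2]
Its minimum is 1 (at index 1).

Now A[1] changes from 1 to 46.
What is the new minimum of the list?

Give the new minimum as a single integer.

Answer: 2

Derivation:
Old min = 1 (at index 1)
Change: A[1] 1 -> 46
Changed element WAS the min. Need to check: is 46 still <= all others?
  Min of remaining elements: 2
  New min = min(46, 2) = 2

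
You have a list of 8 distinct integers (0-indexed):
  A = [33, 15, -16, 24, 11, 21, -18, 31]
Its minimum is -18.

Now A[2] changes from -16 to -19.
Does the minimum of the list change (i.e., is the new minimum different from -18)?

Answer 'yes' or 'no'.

Old min = -18
Change: A[2] -16 -> -19
Changed element was NOT the min; min changes only if -19 < -18.
New min = -19; changed? yes

Answer: yes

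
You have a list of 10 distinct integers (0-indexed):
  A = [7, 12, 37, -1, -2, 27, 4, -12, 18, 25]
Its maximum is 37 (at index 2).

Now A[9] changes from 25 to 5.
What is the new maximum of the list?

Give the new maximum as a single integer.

Old max = 37 (at index 2)
Change: A[9] 25 -> 5
Changed element was NOT the old max.
  New max = max(old_max, new_val) = max(37, 5) = 37

Answer: 37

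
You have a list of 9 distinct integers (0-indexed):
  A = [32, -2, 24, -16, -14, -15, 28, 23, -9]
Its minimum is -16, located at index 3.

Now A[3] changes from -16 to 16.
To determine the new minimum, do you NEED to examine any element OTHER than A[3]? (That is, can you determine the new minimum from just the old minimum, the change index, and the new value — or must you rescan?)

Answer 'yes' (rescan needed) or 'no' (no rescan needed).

Answer: yes

Derivation:
Old min = -16 at index 3
Change at index 3: -16 -> 16
Index 3 WAS the min and new value 16 > old min -16. Must rescan other elements to find the new min.
Needs rescan: yes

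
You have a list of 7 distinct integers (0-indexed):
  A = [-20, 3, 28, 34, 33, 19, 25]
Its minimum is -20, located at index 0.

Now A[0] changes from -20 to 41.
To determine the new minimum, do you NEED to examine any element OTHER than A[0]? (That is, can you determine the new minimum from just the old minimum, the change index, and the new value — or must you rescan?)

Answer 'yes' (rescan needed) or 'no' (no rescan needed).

Old min = -20 at index 0
Change at index 0: -20 -> 41
Index 0 WAS the min and new value 41 > old min -20. Must rescan other elements to find the new min.
Needs rescan: yes

Answer: yes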